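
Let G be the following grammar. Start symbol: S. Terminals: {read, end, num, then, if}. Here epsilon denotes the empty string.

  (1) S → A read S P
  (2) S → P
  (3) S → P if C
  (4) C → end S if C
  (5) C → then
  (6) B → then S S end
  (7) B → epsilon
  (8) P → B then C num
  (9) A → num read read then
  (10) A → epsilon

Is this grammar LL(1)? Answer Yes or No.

No

FIRST(S) = {num, read, then}
FIRST(C) = {end, then}
FIRST(B) = {epsilon, then}
FIRST(P) = {then}
FIRST(A) = {epsilon, num}
FOLLOW(S) = {$, end, if, num, read, then}
FOLLOW(C) = {$, end, if, num, read, then}
FOLLOW(B) = {then}
FOLLOW(P) = {$, end, if, num, read, then}
FOLLOW(A) = {read}
Cell M[B, then] receives both B → then S S end and B → epsilon — the grammar is not LL(1).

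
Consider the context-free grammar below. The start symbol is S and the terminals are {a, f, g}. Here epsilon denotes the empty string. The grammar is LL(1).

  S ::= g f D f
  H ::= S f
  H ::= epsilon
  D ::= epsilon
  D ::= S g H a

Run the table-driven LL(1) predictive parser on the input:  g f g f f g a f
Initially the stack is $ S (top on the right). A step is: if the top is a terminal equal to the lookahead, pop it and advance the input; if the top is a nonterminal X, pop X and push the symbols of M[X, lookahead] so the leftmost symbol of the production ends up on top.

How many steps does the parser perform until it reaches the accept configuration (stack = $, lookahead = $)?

13

      Stack              Input              Action
   1  $ S                g f g f f g a f $  expand S ::= g f D f
   2  $ f D f g          g f g f f g a f $  match g
   3  $ f D f            f g f f g a f $    match f
   4  $ f D              g f f g a f $      expand D ::= S g H a
   5  $ f a H g S        g f f g a f $      expand S ::= g f D f
   6  $ f a H g f D f g  g f f g a f $      match g
   7  $ f a H g f D f    f f g a f $        match f
   8  $ f a H g f D      f g a f $          expand D ::= epsilon
   9  $ f a H g f        f g a f $          match f
  10  $ f a H g          g a f $            match g
  11  $ f a H            a f $              expand H ::= epsilon
  12  $ f a              a f $              match a
  13  $ f                f $                match f
Accept reached after 13 steps.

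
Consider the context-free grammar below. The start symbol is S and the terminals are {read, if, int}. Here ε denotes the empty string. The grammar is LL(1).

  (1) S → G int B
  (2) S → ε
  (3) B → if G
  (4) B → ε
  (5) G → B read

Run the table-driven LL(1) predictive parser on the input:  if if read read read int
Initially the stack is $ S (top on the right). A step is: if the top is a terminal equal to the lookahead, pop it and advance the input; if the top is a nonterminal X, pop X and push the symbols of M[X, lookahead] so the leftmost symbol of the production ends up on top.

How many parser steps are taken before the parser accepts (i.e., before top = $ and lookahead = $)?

14

step 1: stack=$ S  input=if if read read read int $  — expand S → G int B
step 2: stack=$ B int G  input=if if read read read int $  — expand G → B read
step 3: stack=$ B int read B  input=if if read read read int $  — expand B → if G
step 4: stack=$ B int read G if  input=if if read read read int $  — match if
step 5: stack=$ B int read G  input=if read read read int $  — expand G → B read
step 6: stack=$ B int read read B  input=if read read read int $  — expand B → if G
step 7: stack=$ B int read read G if  input=if read read read int $  — match if
step 8: stack=$ B int read read G  input=read read read int $  — expand G → B read
step 9: stack=$ B int read read read B  input=read read read int $  — expand B → ε
step 10: stack=$ B int read read read  input=read read read int $  — match read
step 11: stack=$ B int read read  input=read read int $  — match read
step 12: stack=$ B int read  input=read int $  — match read
step 13: stack=$ B int  input=int $  — match int
step 14: stack=$ B  input=$  — expand B → ε
Accept reached after 14 steps.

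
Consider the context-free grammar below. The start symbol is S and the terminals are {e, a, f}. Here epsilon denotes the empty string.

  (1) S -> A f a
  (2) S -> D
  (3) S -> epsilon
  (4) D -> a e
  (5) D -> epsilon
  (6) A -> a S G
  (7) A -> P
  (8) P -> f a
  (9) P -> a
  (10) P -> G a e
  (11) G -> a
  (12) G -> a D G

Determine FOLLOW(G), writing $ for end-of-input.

FIRST(D) = {epsilon, a}
FIRST(G) = {a}
FIRST(P) = {a, f}  (via G a e)
FIRST(A) = {a, f}  (via P)
FIRST(S) = {epsilon, a, f}  (via A f a, D)
FOLLOW(S) includes $ since S is the start symbol.
FOLLOW(S): in A->a S G, S is followed by G with FIRST {a}. Thus FOLLOW(S) = {$, a}.
FOLLOW(D): in S->D, the suffix after D is empty, so FOLLOW(D) ⊇ FOLLOW(S) = {$, a}; in G->a D G, D is followed by G with FIRST {a}. Thus FOLLOW(D) = {$, a}.
FOLLOW(A): in S->A f a, A is followed by f a with FIRST {f}. Thus FOLLOW(A) = {f}.
FOLLOW(P): in A->P, the suffix after P is empty, so FOLLOW(P) ⊇ FOLLOW(A) = {f}. Thus FOLLOW(P) = {f}.
FOLLOW(G): in A->a S G, the suffix after G is empty, so FOLLOW(G) ⊇ FOLLOW(A) = {f}; in P->G a e, G is followed by a e with FIRST {a}; in G->a D G, the suffix after G is empty (adds nothing new). Thus FOLLOW(G) = {a, f}.

{a, f}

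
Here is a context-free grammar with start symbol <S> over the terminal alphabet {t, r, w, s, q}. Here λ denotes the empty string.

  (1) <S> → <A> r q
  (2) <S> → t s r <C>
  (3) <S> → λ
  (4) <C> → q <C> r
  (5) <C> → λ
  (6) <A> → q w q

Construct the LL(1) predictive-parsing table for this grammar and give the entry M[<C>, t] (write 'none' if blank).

FIRST(<C>) = {λ, q}
FIRST(<A>) = {q}
FIRST(<S>) = {λ, q, t}  (via <A> r q)
FOLLOW(<S>) includes $ since <S> is the start symbol.
FOLLOW(<S>): <S> appears on no right-hand side. Thus FOLLOW(<S>) = {$}.
FOLLOW(<C>): in <S>→t s r <C>, the suffix after <C> is empty, so FOLLOW(<C>) ⊇ FOLLOW(<S>) = {$}; in <C>→q <C> r, <C> is followed by r with FIRST {r}. Thus FOLLOW(<C>) = {$, r}.
For <C> → q <C> r: FIRST(q <C> r) = {q}, so it goes in M[<C>, t] for t ∈ {q}.
For <C> → λ: FIRST(λ) = {λ}, so it goes in M[<C>, t] for t ∈ {}; since λ ∈ FIRST, also for every t ∈ FOLLOW(<C>) = {$, r}.
None of these place a production in M[<C>, t].

none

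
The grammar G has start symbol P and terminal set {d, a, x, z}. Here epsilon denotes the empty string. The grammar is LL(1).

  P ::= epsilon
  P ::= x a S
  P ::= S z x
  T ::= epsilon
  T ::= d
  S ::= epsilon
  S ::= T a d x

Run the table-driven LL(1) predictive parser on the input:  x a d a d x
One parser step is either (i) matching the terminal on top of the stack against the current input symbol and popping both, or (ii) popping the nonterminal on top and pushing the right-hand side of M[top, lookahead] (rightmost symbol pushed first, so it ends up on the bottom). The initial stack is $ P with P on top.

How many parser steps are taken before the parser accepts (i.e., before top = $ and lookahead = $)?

9

step 1: stack=$ P  input=x a d a d x $  — expand P ::= x a S
step 2: stack=$ S a x  input=x a d a d x $  — match x
step 3: stack=$ S a  input=a d a d x $  — match a
step 4: stack=$ S  input=d a d x $  — expand S ::= T a d x
step 5: stack=$ x d a T  input=d a d x $  — expand T ::= d
step 6: stack=$ x d a d  input=d a d x $  — match d
step 7: stack=$ x d a  input=a d x $  — match a
step 8: stack=$ x d  input=d x $  — match d
step 9: stack=$ x  input=x $  — match x
Accept reached after 9 steps.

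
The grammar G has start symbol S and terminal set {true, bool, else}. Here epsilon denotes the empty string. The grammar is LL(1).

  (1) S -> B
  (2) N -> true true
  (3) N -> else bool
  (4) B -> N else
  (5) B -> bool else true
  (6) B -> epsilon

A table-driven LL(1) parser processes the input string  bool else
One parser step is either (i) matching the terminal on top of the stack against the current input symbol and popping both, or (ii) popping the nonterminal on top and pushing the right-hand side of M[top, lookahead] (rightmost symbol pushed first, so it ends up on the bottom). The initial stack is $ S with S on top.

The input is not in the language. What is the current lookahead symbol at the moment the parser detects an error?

$

     Stack             Input        Action
  1  $ S               bool else $  expand S -> B
  2  $ B               bool else $  expand B -> bool else true
  3  $ true else bool  bool else $  match bool
  4  $ true else       else $       match else
  5  $ true            $            error: top is terminal true but lookahead is $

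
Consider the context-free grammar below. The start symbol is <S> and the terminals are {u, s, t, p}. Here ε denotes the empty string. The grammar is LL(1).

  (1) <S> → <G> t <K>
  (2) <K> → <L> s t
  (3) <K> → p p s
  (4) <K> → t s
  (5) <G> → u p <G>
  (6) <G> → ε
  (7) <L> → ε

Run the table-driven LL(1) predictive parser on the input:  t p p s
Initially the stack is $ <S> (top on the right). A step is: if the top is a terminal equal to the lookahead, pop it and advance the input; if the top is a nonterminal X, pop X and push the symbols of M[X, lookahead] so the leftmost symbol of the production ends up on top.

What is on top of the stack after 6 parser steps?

     Stack        Input      Action
  1  $ <S>        t p p s $  expand <S> → <G> t <K>
  2  $ <K> t <G>  t p p s $  expand <G> → ε
  3  $ <K> t      t p p s $  match t
  4  $ <K>        p p s $    expand <K> → p p s
  5  $ s p p      p p s $    match p
  6  $ s p        p s $      match p
Stack after step 6: $ s (top = s).

s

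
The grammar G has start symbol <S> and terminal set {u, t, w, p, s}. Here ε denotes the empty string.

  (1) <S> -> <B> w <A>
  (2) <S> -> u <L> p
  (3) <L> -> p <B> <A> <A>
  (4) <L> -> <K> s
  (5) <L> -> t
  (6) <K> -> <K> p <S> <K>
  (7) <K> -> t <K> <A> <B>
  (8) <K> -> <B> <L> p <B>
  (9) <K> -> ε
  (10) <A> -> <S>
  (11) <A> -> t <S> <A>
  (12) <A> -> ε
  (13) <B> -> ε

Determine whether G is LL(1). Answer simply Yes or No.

No

FIRST(<S>) = {u, w}
FIRST(<L>) = {p, s, t}
FIRST(<K>) = {ε, p, s, t}
FIRST(<A>) = {ε, t, u, w}
FIRST(<B>) = {ε}
FOLLOW(<S>) = {$, p, s, t, u, w}
FOLLOW(<L>) = {p}
FOLLOW(<K>) = {p, s, t, u, w}
FOLLOW(<A>) = {$, p, s, t, u, w}
FOLLOW(<B>) = {p, s, t, u, w}
Cell M[<A>, t] receives both <A> -> t <S> <A> and <A> -> ε — the grammar is not LL(1).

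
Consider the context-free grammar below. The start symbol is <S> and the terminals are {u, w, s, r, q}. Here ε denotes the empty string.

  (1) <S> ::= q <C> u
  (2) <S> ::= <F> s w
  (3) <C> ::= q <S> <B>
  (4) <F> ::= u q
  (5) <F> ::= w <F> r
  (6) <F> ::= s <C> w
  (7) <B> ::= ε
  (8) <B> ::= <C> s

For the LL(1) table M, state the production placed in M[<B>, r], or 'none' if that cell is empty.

none

FIRST(<C>): from <C>::=q <S> <B> we get {q}. So FIRST(<C>) = {q}.
FIRST(<F>): from <F>::=u q we get {u}; from <F>::=w <F> r we get {w}; from <F>::=s <C> w we get {s}. So FIRST(<F>) = {s, u, w}.
FIRST(<S>): from <S>::=q <C> u we get {q}; from <S>::=<F> s w we get {s, u, w}. So FIRST(<S>) = {q, s, u, w}.
FIRST(<B>): from <B>::=ε we get {ε}; from <B>::=<C> s we get {q}. So FIRST(<B>) = {ε, q}.
FOLLOW(<S>) includes $ since <S> is the start symbol.
FOLLOW(<C>): in <S>::=q <C> u, <C> is followed by u with FIRST {u}; in <F>::=s <C> w, <C> is followed by w with FIRST {w}; in <B>::=<C> s, <C> is followed by s with FIRST {s}. Thus FOLLOW(<C>) = {s, u, w}.
FOLLOW(<B>): in <C>::=q <S> <B>, the suffix after <B> is empty, so FOLLOW(<B>) ⊇ FOLLOW(<C>) = {s, u, w}. Thus FOLLOW(<B>) = {s, u, w}.
For <B> ::= ε: FIRST(ε) = {ε}, so it goes in M[<B>, t] for t ∈ {}; since ε ∈ FIRST, also for every t ∈ FOLLOW(<B>) = {s, u, w}.
For <B> ::= <C> s: FIRST(<C> s) = {q}, so it goes in M[<B>, t] for t ∈ {q}.
None of these place a production in M[<B>, r].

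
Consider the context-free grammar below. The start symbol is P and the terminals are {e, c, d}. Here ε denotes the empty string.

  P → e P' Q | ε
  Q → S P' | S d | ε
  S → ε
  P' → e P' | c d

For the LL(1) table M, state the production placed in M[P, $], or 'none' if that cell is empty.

FIRST(P) = {ε, e}
FIRST(S) = {ε}
FIRST(P') = {c, e}
FIRST(Q) = {ε, c, d, e}  (via S P', S d)
FOLLOW(P) includes $ since P is the start symbol.
FOLLOW(P): P appears on no right-hand side. Thus FOLLOW(P) = {$}.
For P → e P' Q: FIRST(e P' Q) = {e}, so it goes in M[P, t] for t ∈ {e}.
For P → ε: FIRST(ε) = {ε}, so it goes in M[P, t] for t ∈ {}; since ε ∈ FIRST, also for every t ∈ FOLLOW(P) = {$}.

P → ε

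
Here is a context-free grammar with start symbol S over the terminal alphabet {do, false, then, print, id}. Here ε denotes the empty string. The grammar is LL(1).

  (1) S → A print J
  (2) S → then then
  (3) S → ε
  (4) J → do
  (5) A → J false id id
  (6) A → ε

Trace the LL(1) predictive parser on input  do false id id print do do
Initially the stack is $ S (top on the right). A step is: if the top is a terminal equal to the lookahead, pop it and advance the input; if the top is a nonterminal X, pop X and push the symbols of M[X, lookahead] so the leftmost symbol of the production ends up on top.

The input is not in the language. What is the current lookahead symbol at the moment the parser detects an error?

      Stack                     Input                         Action
   1  $ S                       do false id id print do do $  expand S → A print J
   2  $ J print A               do false id id print do do $  expand A → J false id id
   3  $ J print id id false J   do false id id print do do $  expand J → do
   4  $ J print id id false do  do false id id print do do $  match do
   5  $ J print id id false     false id id print do do $     match false
   6  $ J print id id           id id print do do $           match id
   7  $ J print id              id print do do $              match id
   8  $ J print                 print do do $                 match print
   9  $ J                       do do $                       expand J → do
  10  $ do                      do do $                       match do
  11  $                         do $                          error: stack empty but input remains

do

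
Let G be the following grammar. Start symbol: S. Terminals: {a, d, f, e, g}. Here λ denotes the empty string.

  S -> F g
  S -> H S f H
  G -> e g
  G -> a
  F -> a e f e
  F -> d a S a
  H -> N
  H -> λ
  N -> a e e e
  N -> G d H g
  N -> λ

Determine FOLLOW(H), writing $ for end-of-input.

FIRST(G) = {a, e}
FIRST(F) = {a, d}
FIRST(N) = {λ, a, e}  (via G d H g)
FIRST(H) = {λ, a, e}  (via N)
FIRST(S) = {a, d, e}  (via F g, H S f H)
FOLLOW(S) includes $ since S is the start symbol.
FOLLOW(S): in S->H S f H, S is followed by f H with FIRST {f}; in F->d a S a, S is followed by a with FIRST {a}. Thus FOLLOW(S) = {$, a, f}.
FOLLOW(G): in N->G d H g, G is followed by d H g with FIRST {d}. Thus FOLLOW(G) = {d}.
FOLLOW(F): in S->F g, F is followed by g with FIRST {g}. Thus FOLLOW(F) = {g}.
FOLLOW(H): in S->H S f H (occurrence 1), H is followed by S f H with FIRST {a, d, e}; in S->H S f H (occurrence 2), the suffix after H is empty, so FOLLOW(H) ⊇ FOLLOW(S) = {$, a, f}; in N->G d H g, H is followed by g with FIRST {g}. Thus FOLLOW(H) = {$, a, d, e, f, g}.
FOLLOW(N): in H->N, the suffix after N is empty, so FOLLOW(N) ⊇ FOLLOW(H) = {$, a, d, e, f, g}. Thus FOLLOW(N) = {$, a, d, e, f, g}.

{$, a, d, e, f, g}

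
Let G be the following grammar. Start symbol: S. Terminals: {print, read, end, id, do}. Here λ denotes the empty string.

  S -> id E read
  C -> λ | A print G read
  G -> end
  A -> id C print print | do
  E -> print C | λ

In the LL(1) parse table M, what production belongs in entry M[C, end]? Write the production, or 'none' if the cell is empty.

none

FIRST(S) = {id}
FIRST(G) = {end}
FIRST(A) = {do, id}
FIRST(E) = {λ, print}
FIRST(C) = {λ, do, id}  (via A print G read)
FOLLOW(S) includes $ since S is the start symbol.
FOLLOW(E): in S->id E read, E is followed by read with FIRST {read}. Thus FOLLOW(E) = {read}.
FOLLOW(C): in A->id C print print, C is followed by print print with FIRST {print}; in E->print C, the suffix after C is empty, so FOLLOW(C) ⊇ FOLLOW(E) = {read}. Thus FOLLOW(C) = {print, read}.
For C -> λ: FIRST(λ) = {λ}, so it goes in M[C, t] for t ∈ {}; since λ ∈ FIRST, also for every t ∈ FOLLOW(C) = {print, read}.
For C -> A print G read: FIRST(A print G read) = {do, id}, so it goes in M[C, t] for t ∈ {do, id}.
None of these place a production in M[C, end].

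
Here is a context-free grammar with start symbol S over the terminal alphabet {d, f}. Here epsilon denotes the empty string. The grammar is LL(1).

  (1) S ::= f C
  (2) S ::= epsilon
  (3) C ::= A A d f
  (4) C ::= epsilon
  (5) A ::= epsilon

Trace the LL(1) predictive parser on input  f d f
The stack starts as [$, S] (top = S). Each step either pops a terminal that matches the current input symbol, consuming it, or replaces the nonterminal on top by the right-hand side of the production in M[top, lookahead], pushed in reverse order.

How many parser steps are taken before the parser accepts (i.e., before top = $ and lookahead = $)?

7

     Stack      Input    Action
  1  $ S        f d f $  expand S ::= f C
  2  $ C f      f d f $  match f
  3  $ C        d f $    expand C ::= A A d f
  4  $ f d A A  d f $    expand A ::= epsilon
  5  $ f d A    d f $    expand A ::= epsilon
  6  $ f d      d f $    match d
  7  $ f        f $      match f
Accept reached after 7 steps.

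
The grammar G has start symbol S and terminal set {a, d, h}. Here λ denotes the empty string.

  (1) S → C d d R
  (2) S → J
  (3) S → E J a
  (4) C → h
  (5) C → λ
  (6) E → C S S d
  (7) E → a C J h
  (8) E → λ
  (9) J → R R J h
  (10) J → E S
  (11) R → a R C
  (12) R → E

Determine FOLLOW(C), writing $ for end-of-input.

{$, a, d, h}

FIRST(C) = {λ, h}
FIRST(S) = {a, d, h}  (via C d d R, J, E J a)
FIRST(E) = {λ, a, d, h}  (via C S S d)
FIRST(R) = {λ, a, d, h}  (via E)
FIRST(J) = {a, d, h}  (via R R J h, E S)
FOLLOW(S) includes $ since S is the start symbol.
FOLLOW(S): in E→C S S d (occurrence 1), S is followed by S d with FIRST {a, d, h}; in E→C S S d (occurrence 2), S is followed by d with FIRST {d}; in J→E S, the suffix after S is empty, so FOLLOW(S) ⊇ FOLLOW(J) = {$, a, d, h}. Thus FOLLOW(S) = {$, a, d, h}.
FOLLOW(J): in S→J, the suffix after J is empty, so FOLLOW(J) ⊇ FOLLOW(S) = {$, a, d, h}; in S→E J a, J is followed by a with FIRST {a}; in E→a C J h, J is followed by h with FIRST {h}; in J→R R J h, J is followed by h with FIRST {h}. Thus FOLLOW(J) = {$, a, d, h}.
FOLLOW(R): in S→C d d R, the suffix after R is empty, so FOLLOW(R) ⊇ FOLLOW(S) = {$, a, d, h}; in J→R R J h (occurrence 1), R is followed by R J h with FIRST {a, d, h}; in J→R R J h (occurrence 2), R is followed by J h with FIRST {a, d, h}; in R→a R C, R is followed by C with FIRST {λ, h}; in R→a R C, the suffix after R is nullable (adds nothing new). Thus FOLLOW(R) = {$, a, d, h}.
FOLLOW(C): in S→C d d R, C is followed by d d R with FIRST {d}; in E→C S S d, C is followed by S S d with FIRST {a, d, h}; in E→a C J h, C is followed by J h with FIRST {a, d, h}; in R→a R C, the suffix after C is empty, so FOLLOW(C) ⊇ FOLLOW(R) = {$, a, d, h}. Thus FOLLOW(C) = {$, a, d, h}.
FOLLOW(E): in S→E J a, E is followed by J a with FIRST {a, d, h}; in J→E S, E is followed by S with FIRST {a, d, h}; in R→E, the suffix after E is empty, so FOLLOW(E) ⊇ FOLLOW(R) = {$, a, d, h}. Thus FOLLOW(E) = {$, a, d, h}.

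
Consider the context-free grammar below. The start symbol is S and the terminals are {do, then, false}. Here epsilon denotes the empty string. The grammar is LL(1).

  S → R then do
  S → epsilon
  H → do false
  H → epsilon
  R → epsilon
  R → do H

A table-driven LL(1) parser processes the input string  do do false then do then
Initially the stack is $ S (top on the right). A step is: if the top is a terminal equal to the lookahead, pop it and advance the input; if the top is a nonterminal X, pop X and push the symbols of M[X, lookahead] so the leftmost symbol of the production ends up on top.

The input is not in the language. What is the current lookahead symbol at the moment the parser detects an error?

then

step 1: stack=$ S  input=do do false then do then $  — expand S → R then do
step 2: stack=$ do then R  input=do do false then do then $  — expand R → do H
step 3: stack=$ do then H do  input=do do false then do then $  — match do
step 4: stack=$ do then H  input=do false then do then $  — expand H → do false
step 5: stack=$ do then false do  input=do false then do then $  — match do
step 6: stack=$ do then false  input=false then do then $  — match false
step 7: stack=$ do then  input=then do then $  — match then
step 8: stack=$ do  input=do then $  — match do
step 9: stack=$  input=then $  — error: stack empty but input remains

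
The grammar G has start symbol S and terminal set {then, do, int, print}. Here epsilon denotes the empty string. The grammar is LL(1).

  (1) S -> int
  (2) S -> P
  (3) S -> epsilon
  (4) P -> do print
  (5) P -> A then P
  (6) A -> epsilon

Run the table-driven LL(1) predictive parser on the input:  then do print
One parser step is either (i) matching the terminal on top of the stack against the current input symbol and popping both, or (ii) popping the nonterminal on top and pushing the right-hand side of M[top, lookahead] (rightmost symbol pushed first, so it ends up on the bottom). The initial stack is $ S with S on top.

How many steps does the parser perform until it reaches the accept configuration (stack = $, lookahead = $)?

     Stack       Input            Action
  1  $ S         then do print $  expand S -> P
  2  $ P         then do print $  expand P -> A then P
  3  $ P then A  then do print $  expand A -> epsilon
  4  $ P then    then do print $  match then
  5  $ P         do print $       expand P -> do print
  6  $ print do  do print $       match do
  7  $ print     print $          match print
Accept reached after 7 steps.

7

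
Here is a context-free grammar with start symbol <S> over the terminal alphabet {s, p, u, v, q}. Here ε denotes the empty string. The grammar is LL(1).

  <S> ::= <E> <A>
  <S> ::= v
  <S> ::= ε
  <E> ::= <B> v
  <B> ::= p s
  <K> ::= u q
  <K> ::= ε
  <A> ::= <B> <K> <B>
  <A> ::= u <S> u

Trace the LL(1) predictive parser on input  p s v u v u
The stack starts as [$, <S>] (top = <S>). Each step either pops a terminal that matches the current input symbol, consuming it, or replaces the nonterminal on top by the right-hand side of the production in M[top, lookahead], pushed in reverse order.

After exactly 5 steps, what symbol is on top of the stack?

     Stack        Input          Action
  1  $ <S>        p s v u v u $  expand <S> ::= <E> <A>
  2  $ <A> <E>    p s v u v u $  expand <E> ::= <B> v
  3  $ <A> v <B>  p s v u v u $  expand <B> ::= p s
  4  $ <A> v s p  p s v u v u $  match p
  5  $ <A> v s    s v u v u $    match s
Stack after step 5: $ <A> v (top = v).

v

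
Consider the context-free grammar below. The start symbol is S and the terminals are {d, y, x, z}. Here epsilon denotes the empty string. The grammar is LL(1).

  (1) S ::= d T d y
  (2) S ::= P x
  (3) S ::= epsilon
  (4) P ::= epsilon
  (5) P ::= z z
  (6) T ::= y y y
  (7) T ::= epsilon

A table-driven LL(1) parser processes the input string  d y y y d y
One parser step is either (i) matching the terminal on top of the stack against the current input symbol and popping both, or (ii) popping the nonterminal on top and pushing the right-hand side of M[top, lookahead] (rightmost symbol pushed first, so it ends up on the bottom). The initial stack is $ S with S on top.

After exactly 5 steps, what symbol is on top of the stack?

y

step 1: stack=$ S  input=d y y y d y $  — expand S ::= d T d y
step 2: stack=$ y d T d  input=d y y y d y $  — match d
step 3: stack=$ y d T  input=y y y d y $  — expand T ::= y y y
step 4: stack=$ y d y y y  input=y y y d y $  — match y
step 5: stack=$ y d y y  input=y y d y $  — match y
Stack after step 5: $ y d y (top = y).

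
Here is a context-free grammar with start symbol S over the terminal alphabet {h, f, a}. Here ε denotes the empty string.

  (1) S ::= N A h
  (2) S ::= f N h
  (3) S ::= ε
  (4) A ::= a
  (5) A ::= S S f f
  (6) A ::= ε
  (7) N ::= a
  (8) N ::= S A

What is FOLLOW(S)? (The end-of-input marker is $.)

FIRST(S) = {ε, a, f, h}  (via N A h)
FIRST(A) = {ε, a, f, h}  (via S S f f)
FIRST(N) = {ε, a, f, h}  (via S A)
FOLLOW(S) includes $ since S is the start symbol.
FOLLOW(N): in S::=N A h, N is followed by A h with FIRST {a, f, h}; in S::=f N h, N is followed by h with FIRST {h}. Thus FOLLOW(N) = {a, f, h}.
FOLLOW(S): in A::=S S f f (occurrence 1), S is followed by S f f with FIRST {a, f, h}; in A::=S S f f (occurrence 2), S is followed by f f with FIRST {f}; in N::=S A, S is followed by A with FIRST {ε, a, f, h}; in N::=S A, the suffix after S is nullable, so FOLLOW(S) ⊇ FOLLOW(N) = {a, f, h}. Thus FOLLOW(S) = {$, a, f, h}.
FOLLOW(A): in S::=N A h, A is followed by h with FIRST {h}; in N::=S A, the suffix after A is empty, so FOLLOW(A) ⊇ FOLLOW(N) = {a, f, h}. Thus FOLLOW(A) = {a, f, h}.

{$, a, f, h}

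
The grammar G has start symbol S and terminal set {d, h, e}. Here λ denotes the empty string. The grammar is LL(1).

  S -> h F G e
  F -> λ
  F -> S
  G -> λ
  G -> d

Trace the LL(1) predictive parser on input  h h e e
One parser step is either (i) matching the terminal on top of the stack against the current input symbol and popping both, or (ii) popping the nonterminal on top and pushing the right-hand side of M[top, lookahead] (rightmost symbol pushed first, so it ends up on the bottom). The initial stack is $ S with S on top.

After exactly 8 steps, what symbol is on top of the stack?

G

     Stack          Input      Action
  1  $ S            h h e e $  expand S -> h F G e
  2  $ e G F h      h h e e $  match h
  3  $ e G F        h e e $    expand F -> S
  4  $ e G S        h e e $    expand S -> h F G e
  5  $ e G e G F h  h e e $    match h
  6  $ e G e G F    e e $      expand F -> λ
  7  $ e G e G      e e $      expand G -> λ
  8  $ e G e        e e $      match e
Stack after step 8: $ e G (top = G).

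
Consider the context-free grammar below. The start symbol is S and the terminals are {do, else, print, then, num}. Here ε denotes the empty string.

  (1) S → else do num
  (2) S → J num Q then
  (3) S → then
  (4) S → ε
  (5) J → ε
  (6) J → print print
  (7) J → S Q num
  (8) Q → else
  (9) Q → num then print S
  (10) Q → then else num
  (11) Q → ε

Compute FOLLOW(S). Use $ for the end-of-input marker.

{$, else, num, then}

FIRST(Q): from Q→else we get {else}; from Q→num then print S we get {num}; from Q→then else num we get {then}; from Q→ε we get {ε}. So FIRST(Q) = {ε, else, num, then}.
FIRST(S): from S→else do num we get {else}; from S→J num Q then we get {else, num, print, then}; from S→then we get {then}; from S→ε we get {ε}. So FIRST(S) = {ε, else, num, print, then}.
FIRST(J): from J→ε we get {ε}; from J→print print we get {print}; from J→S Q num we get {else, num, print, then}. So FIRST(J) = {ε, else, num, print, then}.
FOLLOW(S) includes $ since S is the start symbol.
FOLLOW(J): in S→J num Q then, J is followed by num Q then with FIRST {num}. Thus FOLLOW(J) = {num}.
FOLLOW(Q): in S→J num Q then, Q is followed by then with FIRST {then}; in J→S Q num, Q is followed by num with FIRST {num}. Thus FOLLOW(Q) = {num, then}.
FOLLOW(S): in J→S Q num, S is followed by Q num with FIRST {else, num, then}; in Q→num then print S, the suffix after S is empty, so FOLLOW(S) ⊇ FOLLOW(Q) = {num, then}. Thus FOLLOW(S) = {$, else, num, then}.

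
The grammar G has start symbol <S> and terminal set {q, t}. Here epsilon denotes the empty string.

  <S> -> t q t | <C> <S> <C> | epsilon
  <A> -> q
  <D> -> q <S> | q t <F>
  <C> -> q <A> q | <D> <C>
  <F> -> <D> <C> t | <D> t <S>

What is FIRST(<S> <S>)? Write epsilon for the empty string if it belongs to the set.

{epsilon, q, t}

FIRST(<A>) = {q}
FIRST(<D>) = {q}
FIRST(<C>) = {q}  (via <D> <C>)
FIRST(<F>) = {q}  (via <D> <C> t, <D> t <S>)
FIRST(<S>) = {epsilon, q, t}  (via <C> <S> <C>)
FIRST(<S> <S>): take FIRST of each symbol in turn, carrying on past any symbol whose FIRST contains epsilon; result {epsilon, q, t}.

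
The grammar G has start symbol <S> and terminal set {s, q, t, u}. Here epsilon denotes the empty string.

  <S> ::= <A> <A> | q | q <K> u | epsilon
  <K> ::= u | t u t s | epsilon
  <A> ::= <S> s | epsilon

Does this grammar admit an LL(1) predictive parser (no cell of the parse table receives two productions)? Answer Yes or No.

No

FIRST(<S>) = {epsilon, q, s}
FIRST(<K>) = {epsilon, t, u}
FIRST(<A>) = {epsilon, q, s}
FOLLOW(<S>) = {$, s}
FOLLOW(<K>) = {u}
FOLLOW(<A>) = {$, q, s}
Cell M[<A>, q] receives both <A> ::= <S> s and <A> ::= epsilon — the grammar is not LL(1).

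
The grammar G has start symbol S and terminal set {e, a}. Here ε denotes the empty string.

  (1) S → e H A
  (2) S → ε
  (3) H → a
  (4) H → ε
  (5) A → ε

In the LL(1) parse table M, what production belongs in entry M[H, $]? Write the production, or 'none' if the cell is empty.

H → ε

FIRST(S) = {ε, e}
FIRST(H) = {ε, a}
FIRST(A) = {ε}
FOLLOW(S) includes $ since S is the start symbol.
FOLLOW(S): S appears on no right-hand side. Thus FOLLOW(S) = {$}.
FOLLOW(H): in S→e H A, H is followed by A with FIRST {ε}; in S→e H A, the suffix after H is nullable, so FOLLOW(H) ⊇ FOLLOW(S) = {$}. Thus FOLLOW(H) = {$}.
For H → a: FIRST(a) = {a}, so it goes in M[H, t] for t ∈ {a}.
For H → ε: FIRST(ε) = {ε}, so it goes in M[H, t] for t ∈ {}; since ε ∈ FIRST, also for every t ∈ FOLLOW(H) = {$}.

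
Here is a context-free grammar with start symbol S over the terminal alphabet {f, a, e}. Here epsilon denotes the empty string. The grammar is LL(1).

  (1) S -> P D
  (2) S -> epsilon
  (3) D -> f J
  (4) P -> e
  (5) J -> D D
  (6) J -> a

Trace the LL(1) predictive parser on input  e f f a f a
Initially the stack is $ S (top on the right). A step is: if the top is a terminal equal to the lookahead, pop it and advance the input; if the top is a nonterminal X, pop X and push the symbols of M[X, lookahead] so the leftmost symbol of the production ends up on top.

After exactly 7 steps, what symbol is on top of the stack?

f

     Stack  Input          Action
  1  $ S    e f f a f a $  expand S -> P D
  2  $ D P  e f f a f a $  expand P -> e
  3  $ D e  e f f a f a $  match e
  4  $ D    f f a f a $    expand D -> f J
  5  $ J f  f f a f a $    match f
  6  $ J    f a f a $      expand J -> D D
  7  $ D D  f a f a $      expand D -> f J
Stack after step 7: $ D J f (top = f).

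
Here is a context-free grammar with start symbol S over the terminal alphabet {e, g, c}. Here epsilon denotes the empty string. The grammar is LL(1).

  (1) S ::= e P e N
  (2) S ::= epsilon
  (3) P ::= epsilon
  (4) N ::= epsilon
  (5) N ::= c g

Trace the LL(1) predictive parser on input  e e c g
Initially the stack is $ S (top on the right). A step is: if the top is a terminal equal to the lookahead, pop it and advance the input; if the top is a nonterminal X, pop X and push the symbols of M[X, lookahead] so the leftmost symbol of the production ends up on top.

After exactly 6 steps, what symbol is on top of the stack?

     Stack      Input      Action
  1  $ S        e e c g $  expand S ::= e P e N
  2  $ N e P e  e e c g $  match e
  3  $ N e P    e c g $    expand P ::= epsilon
  4  $ N e      e c g $    match e
  5  $ N        c g $      expand N ::= c g
  6  $ g c      c g $      match c
Stack after step 6: $ g (top = g).

g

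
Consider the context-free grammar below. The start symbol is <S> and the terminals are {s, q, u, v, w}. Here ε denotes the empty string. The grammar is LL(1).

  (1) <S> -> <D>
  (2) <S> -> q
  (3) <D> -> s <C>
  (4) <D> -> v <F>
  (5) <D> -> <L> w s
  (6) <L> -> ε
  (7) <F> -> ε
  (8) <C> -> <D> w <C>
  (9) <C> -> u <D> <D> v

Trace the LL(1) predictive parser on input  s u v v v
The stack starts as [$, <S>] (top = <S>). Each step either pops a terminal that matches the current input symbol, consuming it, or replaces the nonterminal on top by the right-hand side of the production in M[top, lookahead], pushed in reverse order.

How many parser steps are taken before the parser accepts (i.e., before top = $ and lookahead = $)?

12

step 1: stack=$ <S>  input=s u v v v $  — expand <S> -> <D>
step 2: stack=$ <D>  input=s u v v v $  — expand <D> -> s <C>
step 3: stack=$ <C> s  input=s u v v v $  — match s
step 4: stack=$ <C>  input=u v v v $  — expand <C> -> u <D> <D> v
step 5: stack=$ v <D> <D> u  input=u v v v $  — match u
step 6: stack=$ v <D> <D>  input=v v v $  — expand <D> -> v <F>
step 7: stack=$ v <D> <F> v  input=v v v $  — match v
step 8: stack=$ v <D> <F>  input=v v $  — expand <F> -> ε
step 9: stack=$ v <D>  input=v v $  — expand <D> -> v <F>
step 10: stack=$ v <F> v  input=v v $  — match v
step 11: stack=$ v <F>  input=v $  — expand <F> -> ε
step 12: stack=$ v  input=v $  — match v
Accept reached after 12 steps.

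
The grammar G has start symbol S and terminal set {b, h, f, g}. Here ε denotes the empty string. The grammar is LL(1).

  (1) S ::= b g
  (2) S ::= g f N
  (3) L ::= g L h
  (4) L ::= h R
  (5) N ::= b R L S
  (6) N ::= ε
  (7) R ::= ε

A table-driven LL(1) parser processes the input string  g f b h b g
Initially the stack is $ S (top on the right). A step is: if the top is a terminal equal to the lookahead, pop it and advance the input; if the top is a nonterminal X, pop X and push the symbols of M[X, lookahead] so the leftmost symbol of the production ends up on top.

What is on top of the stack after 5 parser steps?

step 1: stack=$ S  input=g f b h b g $  — expand S ::= g f N
step 2: stack=$ N f g  input=g f b h b g $  — match g
step 3: stack=$ N f  input=f b h b g $  — match f
step 4: stack=$ N  input=b h b g $  — expand N ::= b R L S
step 5: stack=$ S L R b  input=b h b g $  — match b
Stack after step 5: $ S L R (top = R).

R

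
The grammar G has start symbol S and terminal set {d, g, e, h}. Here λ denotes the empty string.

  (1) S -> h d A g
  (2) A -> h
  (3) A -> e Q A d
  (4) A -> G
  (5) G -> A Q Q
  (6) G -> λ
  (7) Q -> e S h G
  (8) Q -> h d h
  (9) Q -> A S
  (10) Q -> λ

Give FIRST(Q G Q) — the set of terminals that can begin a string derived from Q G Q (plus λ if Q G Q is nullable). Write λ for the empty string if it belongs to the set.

FIRST(S): from S->h d A g we get {h}. So FIRST(S) = {h}.
FIRST(A): from A->h we get {h}; from A->e Q A d we get {e}; from A->G we get {λ, e, h}. So FIRST(A) = {λ, e, h}.
FIRST(Q): from Q->e S h G we get {e}; from Q->h d h we get {h}; from Q->A S we get {e, h}; from Q->λ we get {λ}. So FIRST(Q) = {λ, e, h}.
FIRST(G): from G->A Q Q we get {λ, e, h}; from G->λ we get {λ}. So FIRST(G) = {λ, e, h}.
FIRST(Q G Q): take FIRST of each symbol in turn, carrying on past any symbol whose FIRST contains λ; result {λ, e, h}.

{λ, e, h}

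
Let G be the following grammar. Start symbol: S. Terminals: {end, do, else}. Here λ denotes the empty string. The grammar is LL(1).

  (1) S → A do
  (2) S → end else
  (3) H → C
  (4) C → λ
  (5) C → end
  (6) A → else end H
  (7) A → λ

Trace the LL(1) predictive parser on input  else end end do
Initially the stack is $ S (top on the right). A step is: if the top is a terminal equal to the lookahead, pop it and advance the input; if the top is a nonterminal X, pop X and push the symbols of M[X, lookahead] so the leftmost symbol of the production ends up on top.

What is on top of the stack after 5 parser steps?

C

     Stack            Input              Action
  1  $ S              else end end do $  expand S → A do
  2  $ do A           else end end do $  expand A → else end H
  3  $ do H end else  else end end do $  match else
  4  $ do H end       end end do $       match end
  5  $ do H           end do $           expand H → C
Stack after step 5: $ do C (top = C).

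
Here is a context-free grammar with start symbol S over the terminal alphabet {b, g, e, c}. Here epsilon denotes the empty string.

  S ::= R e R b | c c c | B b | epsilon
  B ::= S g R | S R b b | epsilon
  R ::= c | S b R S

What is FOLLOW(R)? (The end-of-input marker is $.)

FIRST(S) = {epsilon, b, c, g}  (via R e R b, B b)
FIRST(R) = {b, c, g}  (via S b R S)
FIRST(B) = {epsilon, b, c, g}  (via S g R, S R b b)
FOLLOW(S) includes $ since S is the start symbol.
FOLLOW(B): in S::=B b, B is followed by b with FIRST {b}. Thus FOLLOW(B) = {b}.
FOLLOW(R): in S::=R e R b (occurrence 1), R is followed by e R b with FIRST {e}; in S::=R e R b (occurrence 2), R is followed by b with FIRST {b}; in B::=S g R, the suffix after R is empty, so FOLLOW(R) ⊇ FOLLOW(B) = {b}; in B::=S R b b, R is followed by b b with FIRST {b}; in R::=S b R S, R is followed by S with FIRST {epsilon, b, c, g}; in R::=S b R S, the suffix after R is nullable (adds nothing new). Thus FOLLOW(R) = {b, c, e, g}.
FOLLOW(S): in B::=S g R, S is followed by g R with FIRST {g}; in B::=S R b b, S is followed by R b b with FIRST {b, c, g}; in R::=S b R S (occurrence 1), S is followed by b R S with FIRST {b}; in R::=S b R S (occurrence 2), the suffix after S is empty, so FOLLOW(S) ⊇ FOLLOW(R) = {b, c, e, g}. Thus FOLLOW(S) = {$, b, c, e, g}.

{b, c, e, g}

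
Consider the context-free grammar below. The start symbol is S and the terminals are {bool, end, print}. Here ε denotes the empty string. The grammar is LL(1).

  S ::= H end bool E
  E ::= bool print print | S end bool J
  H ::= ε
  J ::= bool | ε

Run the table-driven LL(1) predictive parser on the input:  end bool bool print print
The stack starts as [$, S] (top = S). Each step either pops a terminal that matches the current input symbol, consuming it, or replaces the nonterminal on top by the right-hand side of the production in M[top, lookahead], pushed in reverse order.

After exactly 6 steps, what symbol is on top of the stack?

step 1: stack=$ S  input=end bool bool print print $  — expand S ::= H end bool E
step 2: stack=$ E bool end H  input=end bool bool print print $  — expand H ::= ε
step 3: stack=$ E bool end  input=end bool bool print print $  — match end
step 4: stack=$ E bool  input=bool bool print print $  — match bool
step 5: stack=$ E  input=bool print print $  — expand E ::= bool print print
step 6: stack=$ print print bool  input=bool print print $  — match bool
Stack after step 6: $ print print (top = print).

print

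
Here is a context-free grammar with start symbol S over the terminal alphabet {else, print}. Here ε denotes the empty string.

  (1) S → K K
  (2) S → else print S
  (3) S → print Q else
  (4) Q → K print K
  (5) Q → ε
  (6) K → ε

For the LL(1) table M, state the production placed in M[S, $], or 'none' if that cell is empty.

S → K K

FIRST(K) = {ε}
FIRST(S) = {ε, else, print}  (via K K)
FIRST(Q) = {ε, print}  (via K print K)
FOLLOW(S) includes $ since S is the start symbol.
FOLLOW(S): in S→else print S, the suffix after S is empty (adds nothing new). Thus FOLLOW(S) = {$}.
For S → K K: FIRST(K K) = {ε}, so it goes in M[S, t] for t ∈ {}; since ε ∈ FIRST, also for every t ∈ FOLLOW(S) = {$}.
For S → else print S: FIRST(else print S) = {else}, so it goes in M[S, t] for t ∈ {else}.
For S → print Q else: FIRST(print Q else) = {print}, so it goes in M[S, t] for t ∈ {print}.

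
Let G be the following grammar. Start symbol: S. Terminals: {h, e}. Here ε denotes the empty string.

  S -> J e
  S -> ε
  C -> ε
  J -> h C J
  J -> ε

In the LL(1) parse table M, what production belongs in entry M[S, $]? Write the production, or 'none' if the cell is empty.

FIRST(C): from C->ε we get {ε}. So FIRST(C) = {ε}.
FIRST(J): from J->h C J we get {h}; from J->ε we get {ε}. So FIRST(J) = {ε, h}.
FIRST(S): from S->J e we get {e, h}; from S->ε we get {ε}. So FIRST(S) = {ε, e, h}.
FOLLOW(S) includes $ since S is the start symbol.
FOLLOW(S): S appears on no right-hand side. Thus FOLLOW(S) = {$}.
For S -> J e: FIRST(J e) = {e, h}, so it goes in M[S, t] for t ∈ {e, h}.
For S -> ε: FIRST(ε) = {ε}, so it goes in M[S, t] for t ∈ {}; since ε ∈ FIRST, also for every t ∈ FOLLOW(S) = {$}.

S -> ε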